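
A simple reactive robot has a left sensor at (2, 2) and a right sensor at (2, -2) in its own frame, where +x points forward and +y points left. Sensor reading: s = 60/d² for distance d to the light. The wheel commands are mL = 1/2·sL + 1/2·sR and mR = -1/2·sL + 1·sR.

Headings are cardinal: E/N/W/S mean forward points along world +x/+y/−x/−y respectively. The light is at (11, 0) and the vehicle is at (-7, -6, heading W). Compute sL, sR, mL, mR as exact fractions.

left sensor world pos  = (-9, -8); dL² = 464
right sensor world pos = (-9, -4); dR² = 416
sL = 60/464 = 15/116
sR = 60/416 = 15/104
mL = 1/2·sL + 1/2·sR = 825/6032
mR = -1/2·sL + 1·sR = 30/377

15/116 15/104 825/6032 30/377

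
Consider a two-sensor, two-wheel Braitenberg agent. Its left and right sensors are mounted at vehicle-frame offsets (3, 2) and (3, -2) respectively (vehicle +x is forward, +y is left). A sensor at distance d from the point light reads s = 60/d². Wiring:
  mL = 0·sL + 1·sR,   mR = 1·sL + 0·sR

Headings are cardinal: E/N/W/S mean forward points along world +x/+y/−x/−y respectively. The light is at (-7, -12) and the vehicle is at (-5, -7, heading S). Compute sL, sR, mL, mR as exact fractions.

left sensor world pos  = (-3, -10); dL² = 20
right sensor world pos = (-7, -10); dR² = 4
sL = 60/20 = 3
sR = 60/4 = 15
mL = 0·sL + 1·sR = 15
mR = 1·sL + 0·sR = 3

3 15 15 3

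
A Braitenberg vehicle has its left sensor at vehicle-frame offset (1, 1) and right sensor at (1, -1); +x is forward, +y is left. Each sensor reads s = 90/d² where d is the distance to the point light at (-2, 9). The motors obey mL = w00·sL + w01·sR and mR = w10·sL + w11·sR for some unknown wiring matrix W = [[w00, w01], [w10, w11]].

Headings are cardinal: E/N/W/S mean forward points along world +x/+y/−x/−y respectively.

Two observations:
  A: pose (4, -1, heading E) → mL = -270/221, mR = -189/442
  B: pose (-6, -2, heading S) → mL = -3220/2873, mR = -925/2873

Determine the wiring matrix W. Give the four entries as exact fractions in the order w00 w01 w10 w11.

-1 -1 -1 1/2

obs A: pose=(4,-1,E) → sL=9/13, sR=9/17, mL=-270/221, mR=-189/442
obs B: pose=(-6,-2,S) → sL=10/17, sR=90/169, mL=-3220/2873, mR=-925/2873
sensor matrix S = [[9/13, 9/17], [10/17, 90/169]]; det S = 36360/634933
solve [mL_A; mL_B] = S·[w00; w01] and [mR_A; mR_B] = S·[w10; w11]:
  w00 = -1, w01 = -1, w10 = -1, w11 = 1/2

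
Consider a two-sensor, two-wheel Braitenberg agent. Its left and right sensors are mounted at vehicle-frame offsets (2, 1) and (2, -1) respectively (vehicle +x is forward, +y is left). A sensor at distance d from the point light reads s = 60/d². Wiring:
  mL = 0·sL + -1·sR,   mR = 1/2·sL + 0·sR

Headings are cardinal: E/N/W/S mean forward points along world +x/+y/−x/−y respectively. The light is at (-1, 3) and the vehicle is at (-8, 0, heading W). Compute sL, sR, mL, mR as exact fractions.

60/97 12/17 -12/17 30/97

left sensor world pos  = (-10, -1); dL² = 97
right sensor world pos = (-10, 1); dR² = 85
sL = 60/97 = 60/97
sR = 60/85 = 12/17
mL = 0·sL + -1·sR = -12/17
mR = 1/2·sL + 0·sR = 30/97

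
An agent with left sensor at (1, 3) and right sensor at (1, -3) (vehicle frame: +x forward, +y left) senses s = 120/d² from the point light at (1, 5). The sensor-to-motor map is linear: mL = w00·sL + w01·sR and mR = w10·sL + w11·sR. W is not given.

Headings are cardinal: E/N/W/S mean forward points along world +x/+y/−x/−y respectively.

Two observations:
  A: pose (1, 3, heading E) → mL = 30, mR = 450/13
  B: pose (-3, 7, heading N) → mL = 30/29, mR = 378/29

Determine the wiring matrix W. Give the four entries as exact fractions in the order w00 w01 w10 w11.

obs A: pose=(1,3,E) → sL=60, sR=60/13, mL=30, mR=450/13
obs B: pose=(-3,7,N) → sL=60/29, sR=12, mL=30/29, mR=378/29
sensor matrix S = [[60, 60/13], [60/29, 12]]; det S = 267840/377
solve [mL_A; mL_B] = S·[w00; w01] and [mR_A; mR_B] = S·[w10; w11]:
  w00 = 1/2, w01 = 0, w10 = 1/2, w11 = 1

1/2 0 1/2 1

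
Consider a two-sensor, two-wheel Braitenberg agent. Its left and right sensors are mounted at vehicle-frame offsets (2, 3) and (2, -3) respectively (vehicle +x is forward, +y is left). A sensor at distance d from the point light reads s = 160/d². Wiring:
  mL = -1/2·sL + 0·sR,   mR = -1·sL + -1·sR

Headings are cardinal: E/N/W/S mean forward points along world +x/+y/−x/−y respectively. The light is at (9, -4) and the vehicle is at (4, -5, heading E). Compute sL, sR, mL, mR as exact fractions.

left sensor world pos  = (6, -2); dL² = 13
right sensor world pos = (6, -8); dR² = 25
sL = 160/13 = 160/13
sR = 160/25 = 32/5
mL = -1/2·sL + 0·sR = -80/13
mR = -1·sL + -1·sR = -1216/65

160/13 32/5 -80/13 -1216/65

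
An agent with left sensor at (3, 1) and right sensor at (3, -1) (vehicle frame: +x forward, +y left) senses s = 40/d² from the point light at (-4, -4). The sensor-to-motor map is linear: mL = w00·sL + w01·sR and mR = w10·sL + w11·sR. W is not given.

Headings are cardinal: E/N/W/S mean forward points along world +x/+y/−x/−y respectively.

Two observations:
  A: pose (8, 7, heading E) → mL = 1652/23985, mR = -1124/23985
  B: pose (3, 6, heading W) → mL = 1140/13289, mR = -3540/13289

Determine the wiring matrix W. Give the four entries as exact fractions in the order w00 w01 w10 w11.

obs A: pose=(8,7,E) → sL=40/369, sR=8/65, mL=1652/23985, mR=-1124/23985
obs B: pose=(3,6,W) → sL=40/97, sR=40/137, mL=1140/13289, mR=-3540/13289
sensor matrix S = [[40/369, 8/65], [40/97, 40/137]]; det S = -1217792/63747333
solve [mL_A; mL_B] = S·[w00; w01] and [mR_A; mR_B] = S·[w10; w11]:
  w00 = -1/2, w01 = 1, w10 = -1, w11 = 1/2

-1/2 1 -1 1/2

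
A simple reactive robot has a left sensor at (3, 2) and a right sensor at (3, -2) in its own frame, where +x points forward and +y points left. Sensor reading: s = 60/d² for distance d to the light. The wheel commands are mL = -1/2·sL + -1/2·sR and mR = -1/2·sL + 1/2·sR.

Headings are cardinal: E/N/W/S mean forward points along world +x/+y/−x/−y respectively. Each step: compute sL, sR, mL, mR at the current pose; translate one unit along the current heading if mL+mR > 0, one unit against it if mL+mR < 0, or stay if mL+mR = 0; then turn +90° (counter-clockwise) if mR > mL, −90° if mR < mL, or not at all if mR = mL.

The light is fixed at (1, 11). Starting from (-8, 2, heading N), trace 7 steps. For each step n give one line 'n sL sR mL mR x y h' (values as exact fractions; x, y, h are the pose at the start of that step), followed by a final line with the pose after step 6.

n=0: pose=(-8,2,N); sL=60/157, sR=12/17; mL=-1452/2669, mR=432/2669; mL+mR=-60/157 → advance -1; mR−mL=12/17 → turn +1·90°
n=1: pose=(-8,1,W); sL=5/24, sR=15/52; mL=-155/624, mR=25/624; mL+mR=-5/24 → advance -1; mR−mL=15/52 → turn +1·90°
n=2: pose=(-7,1,S); sL=12/41, sR=60/269; mL=-2844/11029, mR=-384/11029; mL+mR=-12/41 → advance -1; mR−mL=60/269 → turn +1·90°
n=3: pose=(-7,2,E); sL=30/37, sR=30/73; mL=-1650/2701, mR=-540/2701; mL+mR=-30/37 → advance -1; mR−mL=30/73 → turn +1·90°
n=4: pose=(-8,2,N); sL=60/157, sR=12/17; mL=-1452/2669, mR=432/2669; mL+mR=-60/157 → advance -1; mR−mL=12/17 → turn +1·90°
n=5: pose=(-8,1,W); sL=5/24, sR=15/52; mL=-155/624, mR=25/624; mL+mR=-5/24 → advance -1; mR−mL=15/52 → turn +1·90°
n=6: pose=(-7,1,S); sL=12/41, sR=60/269; mL=-2844/11029, mR=-384/11029; mL+mR=-12/41 → advance -1; mR−mL=60/269 → turn +1·90°

0 60/157 12/17 -1452/2669 432/2669 -8 2 N
1 5/24 15/52 -155/624 25/624 -8 1 W
2 12/41 60/269 -2844/11029 -384/11029 -7 1 S
3 30/37 30/73 -1650/2701 -540/2701 -7 2 E
4 60/157 12/17 -1452/2669 432/2669 -8 2 N
5 5/24 15/52 -155/624 25/624 -8 1 W
6 12/41 60/269 -2844/11029 -384/11029 -7 1 S
final -7 2 E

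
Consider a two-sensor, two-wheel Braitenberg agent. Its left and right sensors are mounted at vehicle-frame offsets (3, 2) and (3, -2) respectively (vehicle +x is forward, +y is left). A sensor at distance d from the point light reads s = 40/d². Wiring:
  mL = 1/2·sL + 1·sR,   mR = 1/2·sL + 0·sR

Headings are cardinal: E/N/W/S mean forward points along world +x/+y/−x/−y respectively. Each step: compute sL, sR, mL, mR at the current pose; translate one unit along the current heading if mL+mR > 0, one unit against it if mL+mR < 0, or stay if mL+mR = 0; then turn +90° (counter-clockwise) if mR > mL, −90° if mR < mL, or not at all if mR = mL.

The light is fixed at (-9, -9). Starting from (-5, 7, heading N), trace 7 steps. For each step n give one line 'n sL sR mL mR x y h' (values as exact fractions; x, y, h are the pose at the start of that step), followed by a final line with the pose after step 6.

n=0: pose=(-5,7,N); sL=8/73, sR=40/397; mL=4508/28981, mR=4/73; mL+mR=6096/28981 → advance +1; mR−mL=-40/397 → turn -1·90°
n=1: pose=(-5,8,E); sL=4/41, sR=20/137; mL=1094/5617, mR=2/41; mL+mR=1368/5617 → advance +1; mR−mL=-20/137 → turn -1·90°
n=2: pose=(-4,8,S); sL=8/49, sR=8/41; mL=556/2009, mR=4/49; mL+mR=720/2009 → advance +1; mR−mL=-8/41 → turn -1·90°
n=3: pose=(-4,7,W); sL=1/5, sR=5/41; mL=91/410, mR=1/10; mL+mR=66/205 → advance +1; mR−mL=-5/41 → turn -1·90°
n=4: pose=(-5,7,N); sL=8/73, sR=40/397; mL=4508/28981, mR=4/73; mL+mR=6096/28981 → advance +1; mR−mL=-40/397 → turn -1·90°
n=5: pose=(-5,8,E); sL=4/41, sR=20/137; mL=1094/5617, mR=2/41; mL+mR=1368/5617 → advance +1; mR−mL=-20/137 → turn -1·90°
n=6: pose=(-4,8,S); sL=8/49, sR=8/41; mL=556/2009, mR=4/49; mL+mR=720/2009 → advance +1; mR−mL=-8/41 → turn -1·90°

0 8/73 40/397 4508/28981 4/73 -5 7 N
1 4/41 20/137 1094/5617 2/41 -5 8 E
2 8/49 8/41 556/2009 4/49 -4 8 S
3 1/5 5/41 91/410 1/10 -4 7 W
4 8/73 40/397 4508/28981 4/73 -5 7 N
5 4/41 20/137 1094/5617 2/41 -5 8 E
6 8/49 8/41 556/2009 4/49 -4 8 S
final -4 7 W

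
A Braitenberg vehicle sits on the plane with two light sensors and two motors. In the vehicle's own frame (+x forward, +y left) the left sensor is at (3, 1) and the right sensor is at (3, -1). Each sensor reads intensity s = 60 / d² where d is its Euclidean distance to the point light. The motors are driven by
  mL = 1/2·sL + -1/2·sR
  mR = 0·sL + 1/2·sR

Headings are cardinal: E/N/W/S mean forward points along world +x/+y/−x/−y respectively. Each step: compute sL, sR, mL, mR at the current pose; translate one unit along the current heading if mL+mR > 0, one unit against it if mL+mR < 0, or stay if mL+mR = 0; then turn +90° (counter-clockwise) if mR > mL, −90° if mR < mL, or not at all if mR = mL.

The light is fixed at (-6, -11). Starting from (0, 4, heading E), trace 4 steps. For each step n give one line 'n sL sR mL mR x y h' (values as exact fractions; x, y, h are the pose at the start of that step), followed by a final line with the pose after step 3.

0 60/337 60/277 -1800/93349 30/277 0 4 E
1 1/6 15/97 7/1164 15/194 1 4 N
2 60/241 12/61 384/14701 6/61 1 5 W
3 30/109 30/97 -180/10573 15/97 0 5 S
final 0 4 E

n=0: pose=(0,4,E); sL=60/337, sR=60/277; mL=-1800/93349, mR=30/277; mL+mR=30/337 → advance +1; mR−mL=11910/93349 → turn +1·90°
n=1: pose=(1,4,N); sL=1/6, sR=15/97; mL=7/1164, mR=15/194; mL+mR=1/12 → advance +1; mR−mL=83/1164 → turn +1·90°
n=2: pose=(1,5,W); sL=60/241, sR=12/61; mL=384/14701, mR=6/61; mL+mR=30/241 → advance +1; mR−mL=1062/14701 → turn +1·90°
n=3: pose=(0,5,S); sL=30/109, sR=30/97; mL=-180/10573, mR=15/97; mL+mR=15/109 → advance +1; mR−mL=1815/10573 → turn +1·90°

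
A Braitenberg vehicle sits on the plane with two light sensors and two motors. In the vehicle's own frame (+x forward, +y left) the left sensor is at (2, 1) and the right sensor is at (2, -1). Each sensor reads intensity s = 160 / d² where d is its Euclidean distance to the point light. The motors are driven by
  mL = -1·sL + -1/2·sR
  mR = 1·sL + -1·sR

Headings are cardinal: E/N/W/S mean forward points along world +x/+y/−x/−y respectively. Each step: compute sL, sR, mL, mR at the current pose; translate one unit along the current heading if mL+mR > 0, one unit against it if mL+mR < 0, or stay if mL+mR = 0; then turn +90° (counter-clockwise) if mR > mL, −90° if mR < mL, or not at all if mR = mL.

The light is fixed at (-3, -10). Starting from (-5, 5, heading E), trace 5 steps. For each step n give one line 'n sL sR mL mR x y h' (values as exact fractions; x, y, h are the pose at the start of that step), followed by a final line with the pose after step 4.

0 5/8 40/49 -405/392 -75/392 -5 5 E
1 32/61 160/293 -14256/17873 -384/17873 -6 5 N
2 80/97 16/25 -2776/2425 448/2425 -6 4 W
3 32/29 160/153 -7216/4437 256/4437 -5 4 S
4 5/8 40/49 -405/392 -75/392 -5 5 E
final -6 5 N

n=0: pose=(-5,5,E); sL=5/8, sR=40/49; mL=-405/392, mR=-75/392; mL+mR=-60/49 → advance -1; mR−mL=165/196 → turn +1·90°
n=1: pose=(-6,5,N); sL=32/61, sR=160/293; mL=-14256/17873, mR=-384/17873; mL+mR=-240/293 → advance -1; mR−mL=13872/17873 → turn +1·90°
n=2: pose=(-6,4,W); sL=80/97, sR=16/25; mL=-2776/2425, mR=448/2425; mL+mR=-24/25 → advance -1; mR−mL=3224/2425 → turn +1·90°
n=3: pose=(-5,4,S); sL=32/29, sR=160/153; mL=-7216/4437, mR=256/4437; mL+mR=-80/51 → advance -1; mR−mL=7472/4437 → turn +1·90°
n=4: pose=(-5,5,E); sL=5/8, sR=40/49; mL=-405/392, mR=-75/392; mL+mR=-60/49 → advance -1; mR−mL=165/196 → turn +1·90°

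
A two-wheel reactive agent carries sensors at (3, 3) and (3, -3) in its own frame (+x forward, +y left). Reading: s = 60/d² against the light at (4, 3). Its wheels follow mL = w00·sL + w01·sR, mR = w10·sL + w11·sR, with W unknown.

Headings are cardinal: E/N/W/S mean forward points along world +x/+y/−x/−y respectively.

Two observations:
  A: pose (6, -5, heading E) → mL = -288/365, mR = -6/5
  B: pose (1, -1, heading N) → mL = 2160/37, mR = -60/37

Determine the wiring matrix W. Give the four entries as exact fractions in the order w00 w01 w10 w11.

obs A: pose=(6,-5,E) → sL=6/5, sR=30/73, mL=-288/365, mR=-6/5
obs B: pose=(1,-1,N) → sL=60/37, sR=60, mL=2160/37, mR=-60/37
sensor matrix S = [[6/5, 30/73], [60/37, 60]]; det S = 192672/2701
solve [mL_A; mL_B] = S·[w00; w01] and [mR_A; mR_B] = S·[w10; w11]:
  w00 = -1, w01 = 1, w10 = -1, w11 = 0

-1 1 -1 0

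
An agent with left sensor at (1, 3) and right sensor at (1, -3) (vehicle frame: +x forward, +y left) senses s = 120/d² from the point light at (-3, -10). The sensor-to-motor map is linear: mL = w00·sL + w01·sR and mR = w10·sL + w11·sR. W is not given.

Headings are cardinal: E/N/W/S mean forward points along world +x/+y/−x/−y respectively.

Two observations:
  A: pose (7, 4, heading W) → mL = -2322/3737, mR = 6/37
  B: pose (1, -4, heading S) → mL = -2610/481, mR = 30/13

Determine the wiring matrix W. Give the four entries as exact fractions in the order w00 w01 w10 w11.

obs A: pose=(7,4,W) → sL=60/101, sR=12/37, mL=-2322/3737, mR=6/37
obs B: pose=(1,-4,S) → sL=60/37, sR=60/13, mL=-2610/481, mR=30/13
sensor matrix S = [[60/101, 12/37], [60/37, 60/13]]; det S = 3983040/1797497
solve [mL_A; mL_B] = S·[w00; w01] and [mR_A; mR_B] = S·[w10; w11]:
  w00 = -1/2, w01 = -1, w10 = 0, w11 = 1/2

-1/2 -1 0 1/2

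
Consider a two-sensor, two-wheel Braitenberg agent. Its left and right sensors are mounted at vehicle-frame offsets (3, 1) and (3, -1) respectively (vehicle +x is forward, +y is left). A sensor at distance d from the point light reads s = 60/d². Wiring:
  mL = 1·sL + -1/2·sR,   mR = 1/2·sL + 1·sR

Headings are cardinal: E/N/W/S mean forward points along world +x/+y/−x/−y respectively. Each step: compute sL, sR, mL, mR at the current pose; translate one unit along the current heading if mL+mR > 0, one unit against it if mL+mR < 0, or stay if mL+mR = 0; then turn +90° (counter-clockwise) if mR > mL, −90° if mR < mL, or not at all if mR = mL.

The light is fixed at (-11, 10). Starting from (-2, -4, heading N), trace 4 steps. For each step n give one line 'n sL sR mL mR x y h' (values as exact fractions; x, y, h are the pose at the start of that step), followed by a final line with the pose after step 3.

n=0: pose=(-2,-4,N); sL=12/37, sR=60/221; mL=1542/8177, mR=3546/8177; mL+mR=5088/8177 → advance +1; mR−mL=2004/8177 → turn +1·90°
n=1: pose=(-2,-3,W); sL=15/58, sR=1/3; mL=8/87, mR=161/348; mL+mR=193/348 → advance +1; mR−mL=43/116 → turn +1·90°
n=2: pose=(-3,-3,S); sL=60/337, sR=12/61; mL=1638/20557, mR=5874/20557; mL+mR=7512/20557 → advance +1; mR−mL=4236/20557 → turn +1·90°
n=3: pose=(-3,-4,E); sL=6/29, sR=30/173; mL=603/5017, mR=1389/5017; mL+mR=1992/5017 → advance +1; mR−mL=786/5017 → turn +1·90°

0 12/37 60/221 1542/8177 3546/8177 -2 -4 N
1 15/58 1/3 8/87 161/348 -2 -3 W
2 60/337 12/61 1638/20557 5874/20557 -3 -3 S
3 6/29 30/173 603/5017 1389/5017 -3 -4 E
final -2 -4 N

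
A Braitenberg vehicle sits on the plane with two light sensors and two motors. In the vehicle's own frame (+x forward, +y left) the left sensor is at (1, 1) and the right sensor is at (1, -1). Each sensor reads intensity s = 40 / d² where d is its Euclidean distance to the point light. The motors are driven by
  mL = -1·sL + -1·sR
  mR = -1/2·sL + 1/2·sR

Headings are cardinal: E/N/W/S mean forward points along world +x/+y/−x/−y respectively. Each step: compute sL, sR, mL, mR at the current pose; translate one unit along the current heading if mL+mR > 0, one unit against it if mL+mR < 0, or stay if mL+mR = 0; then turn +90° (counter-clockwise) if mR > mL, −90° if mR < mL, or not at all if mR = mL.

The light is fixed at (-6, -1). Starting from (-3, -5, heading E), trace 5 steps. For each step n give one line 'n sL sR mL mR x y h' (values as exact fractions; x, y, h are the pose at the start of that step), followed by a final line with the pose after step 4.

0 8/5 40/41 -528/205 -64/205 -3 -5 E
1 4 20/9 -56/9 -8/9 -4 -5 N
2 40/37 40/17 -2160/629 400/629 -4 -6 W
3 10/13 1 -23/13 3/26 -3 -6 S
4 8/5 40/41 -528/205 -64/205 -3 -5 E
final -4 -5 N

n=0: pose=(-3,-5,E); sL=8/5, sR=40/41; mL=-528/205, mR=-64/205; mL+mR=-592/205 → advance -1; mR−mL=464/205 → turn +1·90°
n=1: pose=(-4,-5,N); sL=4, sR=20/9; mL=-56/9, mR=-8/9; mL+mR=-64/9 → advance -1; mR−mL=16/3 → turn +1·90°
n=2: pose=(-4,-6,W); sL=40/37, sR=40/17; mL=-2160/629, mR=400/629; mL+mR=-1760/629 → advance -1; mR−mL=2560/629 → turn +1·90°
n=3: pose=(-3,-6,S); sL=10/13, sR=1; mL=-23/13, mR=3/26; mL+mR=-43/26 → advance -1; mR−mL=49/26 → turn +1·90°
n=4: pose=(-3,-5,E); sL=8/5, sR=40/41; mL=-528/205, mR=-64/205; mL+mR=-592/205 → advance -1; mR−mL=464/205 → turn +1·90°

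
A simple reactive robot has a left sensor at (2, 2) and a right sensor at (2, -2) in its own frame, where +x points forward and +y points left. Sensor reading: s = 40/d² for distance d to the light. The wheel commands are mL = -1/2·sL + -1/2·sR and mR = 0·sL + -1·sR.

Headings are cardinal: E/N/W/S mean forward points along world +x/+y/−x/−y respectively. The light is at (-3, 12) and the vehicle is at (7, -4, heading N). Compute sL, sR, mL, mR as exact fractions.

2/13 2/17 -30/221 -2/17

left sensor world pos  = (5, -2); dL² = 260
right sensor world pos = (9, -2); dR² = 340
sL = 40/260 = 2/13
sR = 40/340 = 2/17
mL = -1/2·sL + -1/2·sR = -30/221
mR = 0·sL + -1·sR = -2/17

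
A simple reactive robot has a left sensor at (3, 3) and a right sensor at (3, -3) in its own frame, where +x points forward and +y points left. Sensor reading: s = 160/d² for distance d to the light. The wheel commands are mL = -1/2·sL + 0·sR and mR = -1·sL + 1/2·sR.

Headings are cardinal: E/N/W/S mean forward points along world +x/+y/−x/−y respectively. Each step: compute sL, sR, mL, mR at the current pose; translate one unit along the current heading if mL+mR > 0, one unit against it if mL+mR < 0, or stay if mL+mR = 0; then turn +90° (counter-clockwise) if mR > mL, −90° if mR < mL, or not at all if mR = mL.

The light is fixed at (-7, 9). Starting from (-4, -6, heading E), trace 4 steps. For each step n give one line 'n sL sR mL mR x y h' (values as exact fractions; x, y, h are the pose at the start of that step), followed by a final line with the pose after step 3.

n=0: pose=(-4,-6,E); sL=8/9, sR=4/9; mL=-4/9, mR=-2/3; mL+mR=-10/9 → advance -1; mR−mL=-2/9 → turn -1·90°
n=1: pose=(-5,-6,S); sL=160/349, sR=32/65; mL=-80/349, mR=-4816/22685; mL+mR=-10016/22685 → advance -1; mR−mL=384/22685 → turn +1·90°
n=2: pose=(-5,-5,E); sL=80/73, sR=80/157; mL=-40/73, mR=-9640/11461; mL+mR=-15920/11461 → advance -1; mR−mL=-3360/11461 → turn -1·90°
n=3: pose=(-6,-5,S); sL=32/61, sR=160/293; mL=-16/61, mR=-4496/17873; mL+mR=-9184/17873 → advance -1; mR−mL=192/17873 → turn +1·90°

0 8/9 4/9 -4/9 -2/3 -4 -6 E
1 160/349 32/65 -80/349 -4816/22685 -5 -6 S
2 80/73 80/157 -40/73 -9640/11461 -5 -5 E
3 32/61 160/293 -16/61 -4496/17873 -6 -5 S
final -6 -4 E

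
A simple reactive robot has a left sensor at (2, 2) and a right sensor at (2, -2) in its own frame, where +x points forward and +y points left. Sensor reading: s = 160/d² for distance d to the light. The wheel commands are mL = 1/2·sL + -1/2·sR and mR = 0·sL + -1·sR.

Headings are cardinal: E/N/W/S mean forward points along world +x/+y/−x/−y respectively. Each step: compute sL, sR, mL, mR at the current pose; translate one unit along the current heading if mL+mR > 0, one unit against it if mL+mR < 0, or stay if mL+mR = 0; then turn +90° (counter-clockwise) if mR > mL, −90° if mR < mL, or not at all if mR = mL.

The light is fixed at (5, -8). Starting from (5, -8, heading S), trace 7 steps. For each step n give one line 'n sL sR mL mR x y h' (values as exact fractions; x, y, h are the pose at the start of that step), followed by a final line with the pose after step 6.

n=0: pose=(5,-8,S); sL=20, sR=20; mL=0, mR=-20; mL+mR=-20 → advance -1; mR−mL=-20 → turn -1·90°
n=1: pose=(5,-7,W); sL=32, sR=160/13; mL=128/13, mR=-160/13; mL+mR=-32/13 → advance -1; mR−mL=-288/13 → turn -1·90°
n=2: pose=(6,-7,N); sL=16, sR=80/9; mL=32/9, mR=-80/9; mL+mR=-16/3 → advance -1; mR−mL=-112/9 → turn -1·90°
n=3: pose=(6,-8,E); sL=160/13, sR=160/13; mL=0, mR=-160/13; mL+mR=-160/13 → advance -1; mR−mL=-160/13 → turn -1·90°
n=4: pose=(5,-8,S); sL=20, sR=20; mL=0, mR=-20; mL+mR=-20 → advance -1; mR−mL=-20 → turn -1·90°
n=5: pose=(5,-7,W); sL=32, sR=160/13; mL=128/13, mR=-160/13; mL+mR=-32/13 → advance -1; mR−mL=-288/13 → turn -1·90°
n=6: pose=(6,-7,N); sL=16, sR=80/9; mL=32/9, mR=-80/9; mL+mR=-16/3 → advance -1; mR−mL=-112/9 → turn -1·90°

0 20 20 0 -20 5 -8 S
1 32 160/13 128/13 -160/13 5 -7 W
2 16 80/9 32/9 -80/9 6 -7 N
3 160/13 160/13 0 -160/13 6 -8 E
4 20 20 0 -20 5 -8 S
5 32 160/13 128/13 -160/13 5 -7 W
6 16 80/9 32/9 -80/9 6 -7 N
final 6 -8 E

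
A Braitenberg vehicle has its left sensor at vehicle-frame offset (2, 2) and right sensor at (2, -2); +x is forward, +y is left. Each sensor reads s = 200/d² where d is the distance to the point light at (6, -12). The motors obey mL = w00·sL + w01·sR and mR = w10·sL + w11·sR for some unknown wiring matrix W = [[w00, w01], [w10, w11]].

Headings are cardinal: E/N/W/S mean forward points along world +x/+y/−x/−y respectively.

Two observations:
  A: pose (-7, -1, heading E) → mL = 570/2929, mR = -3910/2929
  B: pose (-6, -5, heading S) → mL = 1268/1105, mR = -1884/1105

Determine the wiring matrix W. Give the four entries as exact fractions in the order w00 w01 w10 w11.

obs A: pose=(-7,-1,E) → sL=20/29, sR=100/101, mL=570/2929, mR=-3910/2929
obs B: pose=(-6,-5,S) → sL=8/5, sR=200/221, mL=1268/1105, mR=-1884/1105
sensor matrix S = [[20/29, 100/101], [8/5, 200/221]]; det S = -621440/647309
solve [mL_A; mL_B] = S·[w00; w01] and [mR_A; mR_B] = S·[w10; w11]:
  w00 = 1, w01 = -1/2, w10 = -1/2, w11 = -1

1 -1/2 -1/2 -1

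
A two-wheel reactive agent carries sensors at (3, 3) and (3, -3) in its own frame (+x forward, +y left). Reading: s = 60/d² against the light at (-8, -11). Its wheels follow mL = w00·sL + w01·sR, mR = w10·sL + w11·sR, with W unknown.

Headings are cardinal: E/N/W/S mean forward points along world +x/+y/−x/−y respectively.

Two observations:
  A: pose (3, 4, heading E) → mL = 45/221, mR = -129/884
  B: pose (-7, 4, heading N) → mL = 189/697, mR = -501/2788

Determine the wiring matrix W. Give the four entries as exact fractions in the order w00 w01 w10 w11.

obs A: pose=(3,4,E) → sL=3/26, sR=3/17, mL=45/221, mR=-129/884
obs B: pose=(-7,4,N) → sL=15/82, sR=3/17, mL=189/697, mR=-501/2788
sensor matrix S = [[3/26, 3/17], [15/82, 3/17]]; det S = -108/9061
solve [mL_A; mL_B] = S·[w00; w01] and [mR_A; mR_B] = S·[w10; w11]:
  w00 = 1, w01 = 1/2, w10 = -1/2, w11 = -1/2

1 1/2 -1/2 -1/2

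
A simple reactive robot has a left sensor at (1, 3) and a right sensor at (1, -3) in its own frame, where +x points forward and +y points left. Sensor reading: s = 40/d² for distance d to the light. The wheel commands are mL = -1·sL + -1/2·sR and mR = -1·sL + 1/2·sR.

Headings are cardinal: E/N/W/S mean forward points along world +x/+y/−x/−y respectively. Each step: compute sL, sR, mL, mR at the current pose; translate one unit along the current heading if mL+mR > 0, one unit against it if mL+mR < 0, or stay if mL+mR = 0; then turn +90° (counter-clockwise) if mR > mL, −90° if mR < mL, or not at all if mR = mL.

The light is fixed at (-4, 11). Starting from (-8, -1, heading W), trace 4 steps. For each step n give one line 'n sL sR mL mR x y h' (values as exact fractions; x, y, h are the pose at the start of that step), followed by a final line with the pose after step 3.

0 4/25 20/53 -462/1325 38/1325 -8 -1 W
1 40/169 8/41 -2316/6929 -964/6929 -7 -1 S
2 10/17 1/5 -117/170 -83/170 -7 0 E
3 40/149 40/101 -7020/15049 -1060/15049 -8 0 N
final -8 -1 W

n=0: pose=(-8,-1,W); sL=4/25, sR=20/53; mL=-462/1325, mR=38/1325; mL+mR=-8/25 → advance -1; mR−mL=20/53 → turn +1·90°
n=1: pose=(-7,-1,S); sL=40/169, sR=8/41; mL=-2316/6929, mR=-964/6929; mL+mR=-80/169 → advance -1; mR−mL=8/41 → turn +1·90°
n=2: pose=(-7,0,E); sL=10/17, sR=1/5; mL=-117/170, mR=-83/170; mL+mR=-20/17 → advance -1; mR−mL=1/5 → turn +1·90°
n=3: pose=(-8,0,N); sL=40/149, sR=40/101; mL=-7020/15049, mR=-1060/15049; mL+mR=-80/149 → advance -1; mR−mL=40/101 → turn +1·90°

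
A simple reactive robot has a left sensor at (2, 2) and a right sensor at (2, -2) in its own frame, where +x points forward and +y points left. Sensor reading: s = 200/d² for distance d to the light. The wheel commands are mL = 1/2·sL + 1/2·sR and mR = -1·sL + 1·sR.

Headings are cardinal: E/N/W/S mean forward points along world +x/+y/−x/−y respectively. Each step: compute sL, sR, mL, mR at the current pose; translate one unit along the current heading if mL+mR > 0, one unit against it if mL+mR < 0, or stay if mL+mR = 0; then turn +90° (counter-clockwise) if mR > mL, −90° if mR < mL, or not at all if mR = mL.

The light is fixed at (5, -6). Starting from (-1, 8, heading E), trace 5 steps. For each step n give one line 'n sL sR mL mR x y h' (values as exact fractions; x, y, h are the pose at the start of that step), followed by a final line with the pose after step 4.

n=0: pose=(-1,8,E); sL=25/34, sR=5/4; mL=135/136, mR=35/68; mL+mR=205/136 → advance +1; mR−mL=-65/136 → turn -1·90°
n=1: pose=(0,8,S); sL=200/153, sR=200/193; mL=34600/29529, mR=-8000/29529; mL+mR=26600/29529 → advance +1; mR−mL=-14200/9843 → turn -1·90°
n=2: pose=(0,7,W); sL=20/17, sR=100/137; mL=2220/2329, mR=-1040/2329; mL+mR=1180/2329 → advance +1; mR−mL=-3260/2329 → turn -1·90°
n=3: pose=(-1,7,N); sL=200/289, sR=200/241; mL=53000/69649, mR=9600/69649; mL+mR=62600/69649 → advance +1; mR−mL=-43400/69649 → turn -1·90°
n=4: pose=(-1,8,E); sL=25/34, sR=5/4; mL=135/136, mR=35/68; mL+mR=205/136 → advance +1; mR−mL=-65/136 → turn -1·90°

0 25/34 5/4 135/136 35/68 -1 8 E
1 200/153 200/193 34600/29529 -8000/29529 0 8 S
2 20/17 100/137 2220/2329 -1040/2329 0 7 W
3 200/289 200/241 53000/69649 9600/69649 -1 7 N
4 25/34 5/4 135/136 35/68 -1 8 E
final 0 8 S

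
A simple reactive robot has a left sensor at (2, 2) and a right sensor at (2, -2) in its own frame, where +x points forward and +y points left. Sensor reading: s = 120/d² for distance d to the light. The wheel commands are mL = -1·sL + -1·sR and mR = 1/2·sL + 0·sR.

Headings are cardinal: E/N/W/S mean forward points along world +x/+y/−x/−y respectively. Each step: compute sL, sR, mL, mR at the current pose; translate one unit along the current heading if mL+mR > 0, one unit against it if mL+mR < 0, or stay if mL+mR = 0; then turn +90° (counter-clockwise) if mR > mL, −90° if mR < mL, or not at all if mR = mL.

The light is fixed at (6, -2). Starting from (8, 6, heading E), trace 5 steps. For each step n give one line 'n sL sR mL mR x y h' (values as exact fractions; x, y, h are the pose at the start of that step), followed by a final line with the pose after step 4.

n=0: pose=(8,6,E); sL=30/29, sR=30/13; mL=-1260/377, mR=15/29; mL+mR=-1065/377 → advance -1; mR−mL=1455/377 → turn +1·90°
n=1: pose=(7,6,N); sL=120/101, sR=120/109; mL=-25200/11009, mR=60/101; mL+mR=-18660/11009 → advance -1; mR−mL=31740/11009 → turn +1·90°
n=2: pose=(7,5,W); sL=60/13, sR=60/41; mL=-3240/533, mR=30/13; mL+mR=-2010/533 → advance -1; mR−mL=4470/533 → turn +1·90°
n=3: pose=(8,5,S); sL=120/41, sR=24/5; mL=-1584/205, mR=60/41; mL+mR=-1284/205 → advance -1; mR−mL=1884/205 → turn +1·90°
n=4: pose=(8,6,E); sL=30/29, sR=30/13; mL=-1260/377, mR=15/29; mL+mR=-1065/377 → advance -1; mR−mL=1455/377 → turn +1·90°

0 30/29 30/13 -1260/377 15/29 8 6 E
1 120/101 120/109 -25200/11009 60/101 7 6 N
2 60/13 60/41 -3240/533 30/13 7 5 W
3 120/41 24/5 -1584/205 60/41 8 5 S
4 30/29 30/13 -1260/377 15/29 8 6 E
final 7 6 N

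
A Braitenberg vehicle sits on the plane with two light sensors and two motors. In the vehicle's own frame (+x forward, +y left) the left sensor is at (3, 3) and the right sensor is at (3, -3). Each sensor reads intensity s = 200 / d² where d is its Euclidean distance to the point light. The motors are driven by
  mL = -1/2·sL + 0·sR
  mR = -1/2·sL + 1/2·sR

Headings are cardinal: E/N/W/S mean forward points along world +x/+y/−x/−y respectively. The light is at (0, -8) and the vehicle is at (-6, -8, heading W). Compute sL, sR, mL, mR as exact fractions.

20/9 20/9 -10/9 0

left sensor world pos  = (-9, -11); dL² = 90
right sensor world pos = (-9, -5); dR² = 90
sL = 200/90 = 20/9
sR = 200/90 = 20/9
mL = -1/2·sL + 0·sR = -10/9
mR = -1/2·sL + 1/2·sR = 0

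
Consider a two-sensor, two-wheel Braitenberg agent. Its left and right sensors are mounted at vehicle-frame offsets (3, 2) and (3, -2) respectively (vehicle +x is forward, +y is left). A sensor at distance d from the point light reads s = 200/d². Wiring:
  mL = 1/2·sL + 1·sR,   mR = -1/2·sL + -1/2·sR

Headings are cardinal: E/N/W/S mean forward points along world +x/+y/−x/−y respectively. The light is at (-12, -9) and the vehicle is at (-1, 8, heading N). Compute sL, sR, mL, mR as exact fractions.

left sensor world pos  = (-3, 11); dL² = 481
right sensor world pos = (1, 11); dR² = 569
sL = 200/481 = 200/481
sR = 200/569 = 200/569
mL = 1/2·sL + 1·sR = 153100/273689
mR = -1/2·sL + -1/2·sR = -105000/273689

200/481 200/569 153100/273689 -105000/273689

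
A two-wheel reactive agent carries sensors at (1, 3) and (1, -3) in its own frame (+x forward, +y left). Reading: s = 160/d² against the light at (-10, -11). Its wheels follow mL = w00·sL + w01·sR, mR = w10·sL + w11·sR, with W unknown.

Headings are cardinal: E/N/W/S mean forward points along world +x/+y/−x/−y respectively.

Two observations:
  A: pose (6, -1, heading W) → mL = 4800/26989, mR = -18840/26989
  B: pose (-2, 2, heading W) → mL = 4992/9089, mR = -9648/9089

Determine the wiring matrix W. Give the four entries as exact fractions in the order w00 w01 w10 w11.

obs A: pose=(6,-1,W) → sL=80/137, sR=80/197, mL=4800/26989, mR=-18840/26989
obs B: pose=(-2,2,W) → sL=160/149, sR=32/61, mL=4992/9089, mR=-9648/9089
sensor matrix S = [[80/137, 80/197], [160/149, 32/61]]; det S = -31825920/245303021
solve [mL_A; mL_B] = S·[w00; w01] and [mR_A; mR_B] = S·[w10; w11]:
  w00 = 1, w01 = -1, w10 = -1/2, w11 = -1

1 -1 -1/2 -1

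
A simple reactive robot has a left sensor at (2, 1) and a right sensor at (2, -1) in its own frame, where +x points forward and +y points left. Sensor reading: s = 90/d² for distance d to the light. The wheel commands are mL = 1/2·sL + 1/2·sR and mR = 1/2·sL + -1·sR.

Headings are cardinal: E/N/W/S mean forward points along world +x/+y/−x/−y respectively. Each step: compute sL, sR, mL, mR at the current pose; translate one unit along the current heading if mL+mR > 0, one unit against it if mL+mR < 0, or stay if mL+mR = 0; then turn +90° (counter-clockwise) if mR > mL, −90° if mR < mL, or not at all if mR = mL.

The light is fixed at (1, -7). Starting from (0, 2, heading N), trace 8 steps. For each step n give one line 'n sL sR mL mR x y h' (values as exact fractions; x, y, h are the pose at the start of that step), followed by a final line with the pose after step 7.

n=0: pose=(0,2,N); sL=18/25, sR=90/121; mL=2214/3025, mR=-1161/3025; mL+mR=1053/3025 → advance +1; mR−mL=-135/121 → turn -1·90°
n=1: pose=(0,3,E); sL=45/61, sR=45/41; mL=2295/2501, mR=-3645/5002; mL+mR=945/5002 → advance +1; mR−mL=-135/82 → turn -1·90°
n=2: pose=(1,3,S); sL=18/13, sR=18/13; mL=18/13, mR=-9/13; mL+mR=9/13 → advance +1; mR−mL=-27/13 → turn -1·90°
n=3: pose=(1,2,W); sL=45/34, sR=45/52; mL=1935/1768, mR=-45/221; mL+mR=1575/1768 → advance +1; mR−mL=-135/104 → turn -1·90°
n=4: pose=(0,2,N); sL=18/25, sR=90/121; mL=2214/3025, mR=-1161/3025; mL+mR=1053/3025 → advance +1; mR−mL=-135/121 → turn -1·90°
n=5: pose=(0,3,E); sL=45/61, sR=45/41; mL=2295/2501, mR=-3645/5002; mL+mR=945/5002 → advance +1; mR−mL=-135/82 → turn -1·90°
n=6: pose=(1,3,S); sL=18/13, sR=18/13; mL=18/13, mR=-9/13; mL+mR=9/13 → advance +1; mR−mL=-27/13 → turn -1·90°
n=7: pose=(1,2,W); sL=45/34, sR=45/52; mL=1935/1768, mR=-45/221; mL+mR=1575/1768 → advance +1; mR−mL=-135/104 → turn -1·90°

0 18/25 90/121 2214/3025 -1161/3025 0 2 N
1 45/61 45/41 2295/2501 -3645/5002 0 3 E
2 18/13 18/13 18/13 -9/13 1 3 S
3 45/34 45/52 1935/1768 -45/221 1 2 W
4 18/25 90/121 2214/3025 -1161/3025 0 2 N
5 45/61 45/41 2295/2501 -3645/5002 0 3 E
6 18/13 18/13 18/13 -9/13 1 3 S
7 45/34 45/52 1935/1768 -45/221 1 2 W
final 0 2 N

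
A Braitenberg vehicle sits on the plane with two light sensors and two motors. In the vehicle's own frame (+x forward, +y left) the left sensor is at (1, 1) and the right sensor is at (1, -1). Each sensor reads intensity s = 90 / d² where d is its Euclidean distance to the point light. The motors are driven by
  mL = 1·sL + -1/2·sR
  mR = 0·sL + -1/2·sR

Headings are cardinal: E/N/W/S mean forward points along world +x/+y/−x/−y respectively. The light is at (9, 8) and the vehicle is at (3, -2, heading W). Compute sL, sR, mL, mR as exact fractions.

left sensor world pos  = (2, -3); dL² = 170
right sensor world pos = (2, -1); dR² = 130
sL = 90/170 = 9/17
sR = 90/130 = 9/13
mL = 1·sL + -1/2·sR = 81/442
mR = 0·sL + -1/2·sR = -9/26

9/17 9/13 81/442 -9/26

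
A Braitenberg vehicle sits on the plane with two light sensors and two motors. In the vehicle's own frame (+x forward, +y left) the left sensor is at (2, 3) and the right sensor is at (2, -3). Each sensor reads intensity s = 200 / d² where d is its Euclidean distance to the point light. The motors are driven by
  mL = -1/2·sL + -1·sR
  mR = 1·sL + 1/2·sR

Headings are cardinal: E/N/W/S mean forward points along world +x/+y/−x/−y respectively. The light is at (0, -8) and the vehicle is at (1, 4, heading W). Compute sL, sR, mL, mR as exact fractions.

100/41 100/113 -9750/4633 13350/4633

left sensor world pos  = (-1, 1); dL² = 82
right sensor world pos = (-1, 7); dR² = 226
sL = 200/82 = 100/41
sR = 200/226 = 100/113
mL = -1/2·sL + -1·sR = -9750/4633
mR = 1·sL + 1/2·sR = 13350/4633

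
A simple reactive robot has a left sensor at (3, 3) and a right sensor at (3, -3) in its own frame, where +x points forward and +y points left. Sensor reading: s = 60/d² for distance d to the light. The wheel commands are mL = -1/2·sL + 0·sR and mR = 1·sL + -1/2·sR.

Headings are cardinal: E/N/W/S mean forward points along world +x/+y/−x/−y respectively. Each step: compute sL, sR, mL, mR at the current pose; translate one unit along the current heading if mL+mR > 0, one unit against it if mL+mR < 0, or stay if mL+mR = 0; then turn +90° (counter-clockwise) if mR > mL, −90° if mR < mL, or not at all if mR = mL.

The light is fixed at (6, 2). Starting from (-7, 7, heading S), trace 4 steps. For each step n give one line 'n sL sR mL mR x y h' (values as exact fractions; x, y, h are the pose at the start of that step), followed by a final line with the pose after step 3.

n=0: pose=(-7,7,S); sL=15/26, sR=3/13; mL=-15/52, mR=6/13; mL+mR=9/52 → advance +1; mR−mL=3/4 → turn +1·90°
n=1: pose=(-7,6,E); sL=60/149, sR=60/101; mL=-30/149, mR=1590/15049; mL+mR=-1440/15049 → advance -1; mR−mL=4620/15049 → turn +1·90°
n=2: pose=(-8,6,N); sL=30/169, sR=6/17; mL=-15/169, mR=3/2873; mL+mR=-252/2873 → advance -1; mR−mL=258/2873 → turn +1·90°
n=3: pose=(-8,5,W); sL=60/289, sR=12/65; mL=-30/289, mR=2166/18785; mL+mR=216/18785 → advance +1; mR−mL=4116/18785 → turn +1·90°

0 15/26 3/13 -15/52 6/13 -7 7 S
1 60/149 60/101 -30/149 1590/15049 -7 6 E
2 30/169 6/17 -15/169 3/2873 -8 6 N
3 60/289 12/65 -30/289 2166/18785 -8 5 W
final -9 5 S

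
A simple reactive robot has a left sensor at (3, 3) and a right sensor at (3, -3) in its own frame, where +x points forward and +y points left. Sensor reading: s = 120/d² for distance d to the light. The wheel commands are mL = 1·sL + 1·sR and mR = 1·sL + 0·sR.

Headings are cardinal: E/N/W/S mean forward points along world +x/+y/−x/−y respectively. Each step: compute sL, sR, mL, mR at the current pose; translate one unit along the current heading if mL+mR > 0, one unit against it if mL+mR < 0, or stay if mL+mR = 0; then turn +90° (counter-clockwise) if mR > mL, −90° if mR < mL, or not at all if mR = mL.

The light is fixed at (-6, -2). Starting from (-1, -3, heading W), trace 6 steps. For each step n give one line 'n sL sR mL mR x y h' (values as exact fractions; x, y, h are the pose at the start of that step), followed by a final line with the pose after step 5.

0 6 15 21 6 -1 -3 W
1 24 120/53 1392/53 24 -2 -3 N
2 60/29 60/29 120/29 60/29 -2 -2 E
3 120/73 120/13 10320/949 120/73 -1 -2 S
4 6 15 21 6 -1 -3 W
5 24 120/53 1392/53 24 -2 -3 N
final -2 -2 E

n=0: pose=(-1,-3,W); sL=6, sR=15; mL=21, mR=6; mL+mR=27 → advance +1; mR−mL=-15 → turn -1·90°
n=1: pose=(-2,-3,N); sL=24, sR=120/53; mL=1392/53, mR=24; mL+mR=2664/53 → advance +1; mR−mL=-120/53 → turn -1·90°
n=2: pose=(-2,-2,E); sL=60/29, sR=60/29; mL=120/29, mR=60/29; mL+mR=180/29 → advance +1; mR−mL=-60/29 → turn -1·90°
n=3: pose=(-1,-2,S); sL=120/73, sR=120/13; mL=10320/949, mR=120/73; mL+mR=11880/949 → advance +1; mR−mL=-120/13 → turn -1·90°
n=4: pose=(-1,-3,W); sL=6, sR=15; mL=21, mR=6; mL+mR=27 → advance +1; mR−mL=-15 → turn -1·90°
n=5: pose=(-2,-3,N); sL=24, sR=120/53; mL=1392/53, mR=24; mL+mR=2664/53 → advance +1; mR−mL=-120/53 → turn -1·90°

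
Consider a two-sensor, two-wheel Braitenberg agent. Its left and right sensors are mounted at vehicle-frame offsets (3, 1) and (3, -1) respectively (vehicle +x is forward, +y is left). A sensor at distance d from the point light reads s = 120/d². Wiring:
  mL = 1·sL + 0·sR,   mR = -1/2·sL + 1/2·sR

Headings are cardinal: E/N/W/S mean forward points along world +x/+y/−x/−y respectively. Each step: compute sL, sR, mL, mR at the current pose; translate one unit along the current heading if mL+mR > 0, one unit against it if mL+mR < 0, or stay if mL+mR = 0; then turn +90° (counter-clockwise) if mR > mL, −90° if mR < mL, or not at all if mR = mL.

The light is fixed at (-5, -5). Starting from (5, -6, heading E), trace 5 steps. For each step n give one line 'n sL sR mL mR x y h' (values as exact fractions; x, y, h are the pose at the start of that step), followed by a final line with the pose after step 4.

0 120/169 120/173 120/169 -240/29237 5 -6 E
1 3/4 30/29 3/4 33/232 6 -6 S
2 120/73 24/13 120/73 96/949 6 -7 W
3 60/41 60/61 60/41 -600/2501 5 -7 N
4 120/169 120/173 120/169 -240/29237 5 -6 E
final 6 -6 S

n=0: pose=(5,-6,E); sL=120/169, sR=120/173; mL=120/169, mR=-240/29237; mL+mR=20520/29237 → advance +1; mR−mL=-21000/29237 → turn -1·90°
n=1: pose=(6,-6,S); sL=3/4, sR=30/29; mL=3/4, mR=33/232; mL+mR=207/232 → advance +1; mR−mL=-141/232 → turn -1·90°
n=2: pose=(6,-7,W); sL=120/73, sR=24/13; mL=120/73, mR=96/949; mL+mR=1656/949 → advance +1; mR−mL=-1464/949 → turn -1·90°
n=3: pose=(5,-7,N); sL=60/41, sR=60/61; mL=60/41, mR=-600/2501; mL+mR=3060/2501 → advance +1; mR−mL=-4260/2501 → turn -1·90°
n=4: pose=(5,-6,E); sL=120/169, sR=120/173; mL=120/169, mR=-240/29237; mL+mR=20520/29237 → advance +1; mR−mL=-21000/29237 → turn -1·90°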